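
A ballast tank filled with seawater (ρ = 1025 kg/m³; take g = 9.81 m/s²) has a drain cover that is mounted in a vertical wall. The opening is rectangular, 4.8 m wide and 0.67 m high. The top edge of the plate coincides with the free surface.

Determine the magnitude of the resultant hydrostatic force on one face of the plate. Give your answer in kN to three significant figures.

F ≈ 10.8 kN

γ = ρg = 1025 × 9.81 / 1000 = 10.05525 kN/m³.
The centroid lies 0.67/2 = 0.335 m below the top edge, so the centroid depth is h_c = 0.335 m.
A = 4.8 × 0.67 = 3.216 m².
Resultant F = γ·h_c·A = 10.05525 × 0.335 × 3.216 = 10.8331 kN.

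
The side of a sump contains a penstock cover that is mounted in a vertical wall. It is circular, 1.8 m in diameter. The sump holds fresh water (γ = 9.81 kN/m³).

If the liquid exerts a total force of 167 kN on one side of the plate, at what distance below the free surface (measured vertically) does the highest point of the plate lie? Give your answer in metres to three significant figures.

d_top ≈ 5.79 m

γ = 9.81 kN/m³.
A = π(0.9)² = 2.54469 m².
From F = γ·h_c·A, the centroid depth is h_c = 167/(9.81 × 2.54469) = 6.68979 m.
The centroid is at the centre, 0.9 m below the top of the plate, so the highest point sits at h_top = 6.68979 − 0.9 = 5.78979 m below the surface.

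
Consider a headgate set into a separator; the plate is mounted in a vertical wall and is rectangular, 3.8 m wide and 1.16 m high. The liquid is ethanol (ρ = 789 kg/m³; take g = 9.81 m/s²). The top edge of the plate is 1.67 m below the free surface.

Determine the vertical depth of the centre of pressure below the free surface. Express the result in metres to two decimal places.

h_p = 2.30 m

γ = ρg = 789 × 9.81 / 1000 = 7.74009 kN/m³.
The centroid lies 1.16/2 = 0.58 m below the top edge, so the centroid depth is h_c = 1.67 + 0.58 = 2.25 m.
A = 3.8 × 1.16 = 4.408 m².
Resultant F = γ·h_c·A = 7.74009 × 2.25 × 4.408 = 76.7662 kN.
I_c = b·h³/12 = 3.8 × 1.16³/12 = 0.494284 m⁴.
Centre of pressure: y_p = y_c + I_c/(y_c·A) = 2.25 + 0.494284/(2.25 × 4.408) = 2.25 + 0.0498371 = 2.29984 m along the plane.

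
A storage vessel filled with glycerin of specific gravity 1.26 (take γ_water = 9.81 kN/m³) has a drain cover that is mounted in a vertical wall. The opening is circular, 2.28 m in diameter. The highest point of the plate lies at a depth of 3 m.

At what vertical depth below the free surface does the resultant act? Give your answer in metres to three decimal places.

γ = 1.26 × 9.81 = 12.3606 kN/m³.
The centroid is at the centre, 1.14 m below the top of the plate, so the centroid depth is h_c = 3 + 1.14 = 4.14 m.
A = π(1.14)² = 4.08281 m².
Resultant F = γ·h_c·A = 12.3606 × 4.14 × 4.08281 = 208.929 kN.
I_c = πr⁴/4 = π × 1.14⁴/4 = 1.32651 m⁴.
Centre of pressure: y_p = y_c + I_c/(y_c·A) = 4.14 + 1.32651/(4.14 × 4.08281) = 4.14 + 0.0784786 = 4.21848 m along the plane.

h_p = 4.218 m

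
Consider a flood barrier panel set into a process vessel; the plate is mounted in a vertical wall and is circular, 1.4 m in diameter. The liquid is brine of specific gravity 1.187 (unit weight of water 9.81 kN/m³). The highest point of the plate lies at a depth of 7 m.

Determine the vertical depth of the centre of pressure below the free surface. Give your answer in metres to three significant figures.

h_p = 7.72 m

γ = 1.187 × 9.81 = 11.64447 kN/m³.
The centroid is at the centre, 0.7 m below the top of the plate, so the centroid depth is h_c = 7 + 0.7 = 7.7 m.
A = π(0.7)² = 1.53938 m².
Resultant F = γ·h_c·A = 11.64447 × 7.7 × 1.53938 = 138.025 kN.
I_c = πr⁴/4 = π × 0.7⁴/4 = 0.188574 m⁴.
Centre of pressure: y_p = y_c + I_c/(y_c·A) = 7.7 + 0.188574/(7.7 × 1.53938) = 7.7 + 0.0159091 = 7.71591 m along the plane.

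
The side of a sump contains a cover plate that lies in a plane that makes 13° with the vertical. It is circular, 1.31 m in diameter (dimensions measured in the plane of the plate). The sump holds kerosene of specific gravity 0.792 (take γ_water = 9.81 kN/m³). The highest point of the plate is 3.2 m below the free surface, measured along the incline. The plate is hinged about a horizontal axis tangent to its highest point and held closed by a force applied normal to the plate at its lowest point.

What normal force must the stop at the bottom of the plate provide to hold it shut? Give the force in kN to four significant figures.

P ≈ 20.50 kN

γ = 0.792 × 9.81 = 7.76952 kN/m³.
The plate makes 13° with the vertical, i.e. θ = 90° − 13° = 77° to the horizontal. Measuring y along the incline from the free-surface line, vertical depth h = y·sinθ with sinθ = 0.974370.
The centroid is at the centre, 0.655 m below the top of the plate, so y_c = 3.2 + 0.655 = 3.855 m and h_c = 3.855 × 0.974370 = 3.7562 m.
A = π(0.655)² = 1.34782 m².
Resultant F = γ·h_c·A = 7.76952 × 3.7562 × 1.34782 = 39.3346 kN.
I_c = πr⁴/4 = π × 0.655⁴/4 = 0.144562 m⁴.
Centre of pressure: y_p = y_c + I_c/(y_c·A) = 3.855 + 0.144562/(3.855 × 1.34782) = 3.855 + 0.0278226 = 3.88282 m along the plane.
The resultant acts 0.655 + 0.0278226 = 0.682823 m (along the plate) below the hinge at the top edge, so the moment about the hinge is M = F × 0.682823 = 39.3346 × 0.682823 = 26.8586 kN·m.
A normal force at the bottom, 1.31 m from the hinge, must supply this moment: P = 26.8586/1.31 = 20.5027 kN.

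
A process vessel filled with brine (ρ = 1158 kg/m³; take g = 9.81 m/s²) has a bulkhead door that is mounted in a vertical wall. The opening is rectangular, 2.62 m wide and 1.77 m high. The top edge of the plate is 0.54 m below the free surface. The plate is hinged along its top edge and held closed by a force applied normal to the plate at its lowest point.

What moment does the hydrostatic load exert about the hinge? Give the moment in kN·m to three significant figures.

M ≈ 80.2 kN·m

γ = ρg = 1158 × 9.81 / 1000 = 11.35998 kN/m³.
The centroid lies 1.77/2 = 0.885 m below the top edge, so the centroid depth is h_c = 0.54 + 0.885 = 1.425 m.
A = 2.62 × 1.77 = 4.6374 m².
Resultant F = γ·h_c·A = 11.35998 × 1.425 × 4.6374 = 75.0701 kN.
I_c = b·h³/12 = 2.62 × 1.77³/12 = 1.21071 m⁴.
Centre of pressure: y_p = y_c + I_c/(y_c·A) = 1.425 + 1.21071/(1.425 × 4.6374) = 1.425 + 0.183211 = 1.60821 m along the plane.
The resultant acts 0.885 + 0.183211 = 1.06821 m (along the plate) below the hinge at the top edge, so the moment about the hinge is M = F × 1.06821 = 75.0701 × 1.06821 = 80.1906 kN·m.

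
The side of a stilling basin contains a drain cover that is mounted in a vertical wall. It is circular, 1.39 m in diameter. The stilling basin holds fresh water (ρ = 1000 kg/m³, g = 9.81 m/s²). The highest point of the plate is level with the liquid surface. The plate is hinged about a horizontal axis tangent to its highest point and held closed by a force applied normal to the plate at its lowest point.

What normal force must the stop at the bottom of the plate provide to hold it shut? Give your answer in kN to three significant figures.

γ = ρg = 1000 × 9.81 = 9810 N/m³ = 9.81 kN/m³.
The centroid is at the centre, 0.695 m below the top of the plate, so the centroid depth is h_c = 0.695 m.
A = π(0.695)² = 1.51747 m².
Resultant F = γ·h_c·A = 9.81 × 0.695 × 1.51747 = 10.346 kN.
I_c = πr⁴/4 = π × 0.695⁴/4 = 0.183244 m⁴.
Centre of pressure: y_p = y_c + I_c/(y_c·A) = 0.695 + 0.183244/(0.695 × 1.51747) = 0.695 + 0.17375 = 0.86875 m along the plane.
The resultant acts 0.695 + 0.17375 = 0.86875 m (along the plate) below the hinge at the top edge, so the moment about the hinge is M = F × 0.86875 = 10.346 × 0.86875 = 8.98809 kN·m.
A normal force at the bottom, 1.39 m from the hinge, must supply this moment: P = 8.98809/1.39 = 6.46625 kN.

P ≈ 6.47 kN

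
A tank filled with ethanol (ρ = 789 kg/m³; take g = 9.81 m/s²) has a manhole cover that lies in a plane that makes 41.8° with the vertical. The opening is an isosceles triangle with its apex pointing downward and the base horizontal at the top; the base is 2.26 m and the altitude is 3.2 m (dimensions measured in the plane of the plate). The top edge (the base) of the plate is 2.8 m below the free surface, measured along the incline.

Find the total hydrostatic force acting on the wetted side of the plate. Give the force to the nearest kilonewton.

γ = ρg = 789 × 9.81 / 1000 = 7.74009 kN/m³.
The plate makes 41.8° with the vertical, i.e. θ = 90° − 41.8° = 48.2° to the horizontal. Measuring y along the incline from the free-surface line, vertical depth h = y·sinθ with sinθ = 0.745476.
With the apex down, the centroid sits h/3 = 3.2/3 = 1.06667 m below the base (the top edge), so y_c = 2.8 + 1.06667 = 3.86667 m and h_c = 3.86667 × 0.745476 = 2.88251 m.
A = ½ × 2.26 × 3.2 = 3.616 m².
Resultant F = γ·h_c·A = 7.74009 × 2.88251 × 3.616 = 80.6762 kN.

F ≈ 81 kN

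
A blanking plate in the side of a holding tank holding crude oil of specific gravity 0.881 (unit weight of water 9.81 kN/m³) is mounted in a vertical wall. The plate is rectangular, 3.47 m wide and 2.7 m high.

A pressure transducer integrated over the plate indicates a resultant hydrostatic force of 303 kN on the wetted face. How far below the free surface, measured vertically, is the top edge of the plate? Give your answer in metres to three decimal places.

d_top ≈ 2.392 m

γ = 0.881 × 9.81 = 8.64261 kN/m³.
A = 3.47 × 2.7 = 9.369 m².
From F = γ·h_c·A, the centroid depth is h_c = 303/(8.64261 × 9.369) = 3.74201 m.
The centroid lies 2.7/2 = 1.35 m below the top edge, so the top edge sits at h_top = 3.74201 − 1.35 = 2.39201 m below the surface.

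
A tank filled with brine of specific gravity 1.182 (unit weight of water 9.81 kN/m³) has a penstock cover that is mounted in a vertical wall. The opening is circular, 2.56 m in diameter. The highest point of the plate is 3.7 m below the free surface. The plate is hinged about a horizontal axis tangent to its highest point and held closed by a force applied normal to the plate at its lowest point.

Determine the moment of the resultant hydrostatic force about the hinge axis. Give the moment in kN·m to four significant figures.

γ = 1.182 × 9.81 = 11.59542 kN/m³.
The centroid is at the centre, 1.28 m below the top of the plate, so the centroid depth is h_c = 3.7 + 1.28 = 4.98 m.
A = π(1.28)² = 5.14719 m².
Resultant F = γ·h_c·A = 11.59542 × 4.98 × 5.14719 = 297.225 kN.
I_c = πr⁴/4 = π × 1.28⁴/4 = 2.10829 m⁴.
Centre of pressure: y_p = y_c + I_c/(y_c·A) = 4.98 + 2.10829/(4.98 × 5.14719) = 4.98 + 0.082249 = 5.06225 m along the plane.
The resultant acts 1.28 + 0.082249 = 1.36225 m (along the plate) below the hinge at the top edge, so the moment about the hinge is M = F × 1.36225 = 297.225 × 1.36225 = 404.895 kN·m.

M ≈ 404.9 kN·m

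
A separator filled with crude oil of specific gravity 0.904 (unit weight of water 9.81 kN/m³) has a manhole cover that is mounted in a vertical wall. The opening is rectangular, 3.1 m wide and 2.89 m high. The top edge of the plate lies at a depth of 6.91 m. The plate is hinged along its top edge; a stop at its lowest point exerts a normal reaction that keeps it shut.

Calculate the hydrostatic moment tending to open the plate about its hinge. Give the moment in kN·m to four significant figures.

γ = 0.904 × 9.81 = 8.86824 kN/m³.
The centroid lies 2.89/2 = 1.445 m below the top edge, so the centroid depth is h_c = 6.91 + 1.445 = 8.355 m.
A = 3.1 × 2.89 = 8.959 m².
Resultant F = γ·h_c·A = 8.86824 × 8.355 × 8.959 = 663.809 kN.
I_c = b·h³/12 = 3.1 × 2.89³/12 = 6.23554 m⁴.
Centre of pressure: y_p = y_c + I_c/(y_c·A) = 8.355 + 6.23554/(8.355 × 8.959) = 8.355 + 0.0833044 = 8.4383 m along the plane.
The resultant acts 1.445 + 0.0833044 = 1.5283 m (along the plate) below the hinge at the top edge, so the moment about the hinge is M = F × 1.5283 = 663.809 × 1.5283 = 1014.5 kN·m.

M ≈ 1015 kN·m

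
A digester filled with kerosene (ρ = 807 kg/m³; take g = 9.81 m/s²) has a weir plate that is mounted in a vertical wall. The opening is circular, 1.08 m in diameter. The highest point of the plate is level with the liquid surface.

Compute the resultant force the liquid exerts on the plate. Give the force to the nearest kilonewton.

γ = ρg = 807 × 9.81 / 1000 = 7.91667 kN/m³.
The centroid is at the centre, 0.54 m below the top of the plate, so the centroid depth is h_c = 0.54 m.
A = π(0.54)² = 0.916088 m².
Resultant F = γ·h_c·A = 7.91667 × 0.54 × 0.916088 = 3.91628 kN.

F ≈ 4 kN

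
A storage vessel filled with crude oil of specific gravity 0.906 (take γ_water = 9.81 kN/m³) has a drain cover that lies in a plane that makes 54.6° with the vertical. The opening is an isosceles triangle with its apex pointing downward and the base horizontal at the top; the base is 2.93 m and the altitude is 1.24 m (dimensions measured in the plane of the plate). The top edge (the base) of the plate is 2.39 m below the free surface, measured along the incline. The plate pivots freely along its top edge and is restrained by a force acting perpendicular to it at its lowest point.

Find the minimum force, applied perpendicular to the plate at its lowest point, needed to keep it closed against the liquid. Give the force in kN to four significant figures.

γ = 0.906 × 9.81 = 8.88786 kN/m³.
The plate makes 54.6° with the vertical, i.e. θ = 90° − 54.6° = 35.4° to the horizontal. Measuring y along the incline from the free-surface line, vertical depth h = y·sinθ with sinθ = 0.579281.
With the apex down, the centroid sits h/3 = 1.24/3 = 0.413333 m below the base (the top edge), so y_c = 2.39 + 0.413333 = 2.80333 m and h_c = 2.80333 × 0.579281 = 1.62392 m.
A = ½ × 2.93 × 1.24 = 1.8166 m².
Resultant F = γ·h_c·A = 8.88786 × 1.62392 × 1.8166 = 26.2193 kN.
I_c = b·h³/36 = 2.93 × 1.24³/36 = 0.155178 m⁴.
Centre of pressure: y_p = y_c + I_c/(y_c·A) = 2.80333 + 0.155178/(2.80333 × 1.8166) = 2.80333 + 0.0304717 = 2.8338 m along the plane.
The resultant acts 0.413333 + 0.0304717 = 0.443805 m (along the plate) below the hinge at the top edge, so the moment about the hinge is M = F × 0.443805 = 26.2193 × 0.443805 = 11.6363 kN·m.
A normal force at the bottom, 1.24 m from the hinge, must supply this moment: P = 11.6363/1.24 = 9.38411 kN.

P ≈ 9.384 kN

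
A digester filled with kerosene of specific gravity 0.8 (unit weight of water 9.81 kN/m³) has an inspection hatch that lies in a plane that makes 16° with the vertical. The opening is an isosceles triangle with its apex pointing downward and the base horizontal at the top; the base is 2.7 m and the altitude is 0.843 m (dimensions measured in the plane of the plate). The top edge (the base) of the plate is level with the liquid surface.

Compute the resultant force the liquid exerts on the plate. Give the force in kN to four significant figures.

F ≈ 2.413 kN

γ = 0.8 × 9.81 = 7.848 kN/m³.
The plate makes 16° with the vertical, i.e. θ = 90° − 16° = 74° to the horizontal. Measuring y along the incline from the free-surface line, vertical depth h = y·sinθ with sinθ = 0.961262.
With the apex down, the centroid sits h/3 = 0.843/3 = 0.281 m below the base (the top edge), so y_c = 0.281 m and h_c = 0.281 × 0.961262 = 0.270115 m.
A = ½ × 2.7 × 0.843 = 1.13805 m².
Resultant F = γ·h_c·A = 7.848 × 0.270115 × 1.13805 = 2.41251 kN.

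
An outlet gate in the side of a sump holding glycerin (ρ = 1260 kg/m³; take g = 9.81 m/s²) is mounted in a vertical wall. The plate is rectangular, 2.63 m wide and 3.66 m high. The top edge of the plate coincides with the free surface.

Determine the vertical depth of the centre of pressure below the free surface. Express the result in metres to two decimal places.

γ = ρg = 1260 × 9.81 / 1000 = 12.3606 kN/m³.
The centroid lies 3.66/2 = 1.83 m below the top edge, so the centroid depth is h_c = 1.83 m.
A = 2.63 × 3.66 = 9.6258 m².
Resultant F = γ·h_c·A = 12.3606 × 1.83 × 9.6258 = 217.735 kN.
I_c = b·h³/12 = 2.63 × 3.66³/12 = 10.7453 m⁴.
Centre of pressure: y_p = y_c + I_c/(y_c·A) = 1.83 + 10.7453/(1.83 × 9.6258) = 1.83 + 0.610001 = 2.44 m along the plane.

h_p = 2.44 m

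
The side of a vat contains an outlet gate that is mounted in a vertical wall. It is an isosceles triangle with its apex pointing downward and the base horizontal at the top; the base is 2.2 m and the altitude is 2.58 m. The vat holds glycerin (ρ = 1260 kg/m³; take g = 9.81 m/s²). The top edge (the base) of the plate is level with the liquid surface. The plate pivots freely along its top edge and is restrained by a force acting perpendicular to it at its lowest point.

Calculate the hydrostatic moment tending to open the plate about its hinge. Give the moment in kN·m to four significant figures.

γ = ρg = 1260 × 9.81 / 1000 = 12.3606 kN/m³.
With the apex down, the centroid sits h/3 = 2.58/3 = 0.86 m below the base (the top edge), so the centroid depth is h_c = 0.86 m.
A = ½ × 2.2 × 2.58 = 2.838 m².
Resultant F = γ·h_c·A = 12.3606 × 0.86 × 2.838 = 30.1683 kN.
I_c = b·h³/36 = 2.2 × 2.58³/36 = 1.04949 m⁴.
Centre of pressure: y_p = y_c + I_c/(y_c·A) = 0.86 + 1.04949/(0.86 × 2.838) = 0.86 + 0.429999 = 1.29 m along the plane.
The resultant acts 0.86 + 0.429999 = 1.29 m (along the plate) below the hinge at the top edge, so the moment about the hinge is M = F × 1.29 = 30.1683 × 1.29 = 38.9171 kN·m.

M ≈ 38.92 kN·m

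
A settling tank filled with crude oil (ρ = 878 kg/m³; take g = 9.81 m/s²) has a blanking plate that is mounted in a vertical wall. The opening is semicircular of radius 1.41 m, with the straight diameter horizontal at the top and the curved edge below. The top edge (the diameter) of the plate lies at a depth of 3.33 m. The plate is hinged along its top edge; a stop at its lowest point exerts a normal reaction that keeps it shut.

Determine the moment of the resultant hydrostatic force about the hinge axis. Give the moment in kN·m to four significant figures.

γ = ρg = 878 × 9.81 / 1000 = 8.61318 kN/m³.
The centroid of a semicircle lies 4r/(3π) = 0.598423 m from the diameter, here below the top edge, so the centroid depth is h_c = 3.33 + 0.598423 = 3.92842 m.
A = πr²/2 = π × 1.41²/2 = 3.1229 m².
Resultant F = γ·h_c·A = 8.61318 × 3.92842 × 3.1229 = 105.667 kN.
I_c = (π/8 − 8/(9π))·r⁴ = 0.109757 × 1.41⁴ = 0.433819 m⁴.
Centre of pressure: y_p = y_c + I_c/(y_c·A) = 3.92842 + 0.433819/(3.92842 × 3.1229) = 3.92842 + 0.0353617 = 3.96378 m along the plane.
The resultant acts 0.598423 + 0.0353617 = 0.633785 m (along the plate) below the hinge at the top edge, so the moment about the hinge is M = F × 0.633785 = 105.667 × 0.633785 = 66.9702 kN·m.

M ≈ 66.97 kN·m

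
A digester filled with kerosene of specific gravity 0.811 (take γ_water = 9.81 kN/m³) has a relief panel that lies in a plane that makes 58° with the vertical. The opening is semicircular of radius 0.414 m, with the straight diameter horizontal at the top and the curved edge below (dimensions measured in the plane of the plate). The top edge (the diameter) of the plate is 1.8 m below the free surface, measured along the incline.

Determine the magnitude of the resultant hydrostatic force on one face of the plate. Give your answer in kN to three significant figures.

F ≈ 2.24 kN

γ = 0.811 × 9.81 = 7.95591 kN/m³.
The plate makes 58° with the vertical, i.e. θ = 90° − 58° = 32° to the horizontal. Measuring y along the incline from the free-surface line, vertical depth h = y·sinθ with sinθ = 0.529919.
The centroid of a semicircle lies 4r/(3π) = 0.175707 m from the diameter, here below the top edge, so y_c = 1.8 + 0.175707 = 1.97571 m and h_c = 1.97571 × 0.529919 = 1.04697 m.
A = πr²/2 = π × 0.414²/2 = 0.269228 m².
Resultant F = γ·h_c·A = 7.95591 × 1.04697 × 0.269228 = 2.24256 kN.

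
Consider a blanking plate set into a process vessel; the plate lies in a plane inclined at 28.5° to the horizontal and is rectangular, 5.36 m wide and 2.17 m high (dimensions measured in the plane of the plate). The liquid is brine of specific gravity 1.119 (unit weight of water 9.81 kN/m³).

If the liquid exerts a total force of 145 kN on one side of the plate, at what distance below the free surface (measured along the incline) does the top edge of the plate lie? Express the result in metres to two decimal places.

y_top ≈ 1.30 m

γ = 1.119 × 9.81 = 10.97739 kN/m³.
A = 5.36 × 2.17 = 11.6312 m².
From F = γ·h_c·A, the centroid depth is h_c = 145/(10.97739 × 11.6312) = 1.13565 m.
Let θ = 28.5° be the plate's angle to the horizontal; measure y along the incline from where the plane meets the free surface. Vertical depth h = y·sinθ with sinθ = 0.477159.
Along the incline, y_c = h_c/sinθ = 1.13565/0.477159 = 2.38002 m.
The centroid lies 2.17/2 = 1.085 m below the top edge, so the top edge sits at y_top = 2.38002 − 1.085 = 1.29502 m along the incline.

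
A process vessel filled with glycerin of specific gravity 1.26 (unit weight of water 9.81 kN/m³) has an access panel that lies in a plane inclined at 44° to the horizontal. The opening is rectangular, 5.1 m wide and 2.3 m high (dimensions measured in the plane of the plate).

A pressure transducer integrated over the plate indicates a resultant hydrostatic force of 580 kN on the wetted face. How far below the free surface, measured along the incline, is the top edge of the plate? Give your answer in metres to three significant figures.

γ = 1.26 × 9.81 = 12.3606 kN/m³.
A = 5.1 × 2.3 = 11.73 m².
From F = γ·h_c·A, the centroid depth is h_c = 580/(12.3606 × 11.73) = 4.00028 m.
Let θ = 44° be the plate's angle to the horizontal; measure y along the incline from where the plane meets the free surface. Vertical depth h = y·sinθ with sinθ = 0.694658.
Along the incline, y_c = h_c/sinθ = 4.00028/0.694658 = 5.75863 m.
The centroid lies 2.3/2 = 1.15 m below the top edge, so the top edge sits at y_top = 5.75863 − 1.15 = 4.60863 m along the incline.

y_top ≈ 4.61 m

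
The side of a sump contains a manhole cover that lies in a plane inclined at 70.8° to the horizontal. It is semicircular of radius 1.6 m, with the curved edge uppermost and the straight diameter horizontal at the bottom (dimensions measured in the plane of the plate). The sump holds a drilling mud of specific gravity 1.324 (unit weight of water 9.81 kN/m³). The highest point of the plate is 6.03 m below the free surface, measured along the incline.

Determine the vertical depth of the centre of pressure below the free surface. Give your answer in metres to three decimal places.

γ = 1.324 × 9.81 = 12.98844 kN/m³.
Let θ = 70.8° be the plate's angle to the horizontal; measure y along the incline from where the plane meets the free surface. Vertical depth h = y·sinθ with sinθ = 0.944376.
The centroid lies 4r/(3π) = 0.679061 m above the diameter, so r − 4r/(3π) = 1.6 − 0.679061 = 0.920939 m below the topmost point, so y_c = 6.03 + 0.920939 = 6.95094 m and h_c = 6.95094 × 0.944376 = 6.5643 m.
A = πr²/2 = π × 1.6²/2 = 4.02124 m².
Resultant F = γ·h_c·A = 12.98844 × 6.5643 × 4.02124 = 342.851 kN.
I_c = (π/8 − 8/(9π))·r⁴ = 0.109757 × 1.6⁴ = 0.719303 m⁴.
Centre of pressure: y_p = y_c + I_c/(y_c·A) = 6.95094 + 0.719303/(6.95094 × 4.02124) = 6.95094 + 0.0257341 = 6.97667 m along the plane.
Vertically, h_p = y_p·sinθ = 6.97667 × 0.944376 = 6.5886 m.

h_p = 6.589 m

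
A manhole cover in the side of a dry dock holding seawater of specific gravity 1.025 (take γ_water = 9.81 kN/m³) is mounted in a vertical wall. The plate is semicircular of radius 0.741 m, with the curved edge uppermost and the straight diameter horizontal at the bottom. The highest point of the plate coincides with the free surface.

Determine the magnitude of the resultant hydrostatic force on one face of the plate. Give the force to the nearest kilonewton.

F ≈ 4 kN

γ = 1.025 × 9.81 = 10.05525 kN/m³.
The centroid lies 4r/(3π) = 0.31449 m above the diameter, so r − 4r/(3π) = 0.741 − 0.31449 = 0.42651 m below the topmost point, so the centroid depth is h_c = 0.42651 m.
A = πr²/2 = π × 0.741²/2 = 0.862494 m².
Resultant F = γ·h_c·A = 10.05525 × 0.42651 × 0.862494 = 3.69895 kN.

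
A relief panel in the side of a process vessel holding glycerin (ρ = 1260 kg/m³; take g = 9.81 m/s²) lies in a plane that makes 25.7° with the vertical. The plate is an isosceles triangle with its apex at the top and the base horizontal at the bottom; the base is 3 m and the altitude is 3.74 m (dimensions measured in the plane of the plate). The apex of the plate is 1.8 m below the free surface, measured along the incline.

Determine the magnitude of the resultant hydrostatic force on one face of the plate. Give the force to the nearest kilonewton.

γ = ρg = 1260 × 9.81 / 1000 = 12.3606 kN/m³.
The plate makes 25.7° with the vertical, i.e. θ = 90° − 25.7° = 64.3° to the horizontal. Measuring y along the incline from the free-surface line, vertical depth h = y·sinθ with sinθ = 0.901077.
With the apex up, the centroid sits 2h/3 = 2 × 3.74/3 = 2.49333 m below the apex, so y_c = 1.8 + 2.49333 = 4.29333 m and h_c = 4.29333 × 0.901077 = 3.86862 m.
A = ½ × 3 × 3.74 = 5.61 m².
Resultant F = γ·h_c·A = 12.3606 × 3.86862 × 5.61 = 268.262 kN.

F ≈ 268 kN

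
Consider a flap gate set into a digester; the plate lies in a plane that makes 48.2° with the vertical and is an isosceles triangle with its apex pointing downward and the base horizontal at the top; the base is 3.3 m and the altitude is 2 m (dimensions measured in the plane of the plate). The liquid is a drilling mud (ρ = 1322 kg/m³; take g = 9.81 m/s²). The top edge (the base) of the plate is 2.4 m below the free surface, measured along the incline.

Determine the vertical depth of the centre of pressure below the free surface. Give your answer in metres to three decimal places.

h_p = 2.092 m

γ = ρg = 1322 × 9.81 / 1000 = 12.96882 kN/m³.
The plate makes 48.2° with the vertical, i.e. θ = 90° − 48.2° = 41.8° to the horizontal. Measuring y along the incline from the free-surface line, vertical depth h = y·sinθ with sinθ = 0.666532.
With the apex down, the centroid sits h/3 = 2/3 = 0.666667 m below the base (the top edge), so y_c = 2.4 + 0.666667 = 3.06667 m and h_c = 3.06667 × 0.666532 = 2.04403 m.
A = ½ × 3.3 × 2 = 3.3 m².
Resultant F = γ·h_c·A = 12.96882 × 2.04403 × 3.3 = 87.4786 kN.
I_c = b·h³/36 = 3.3 × 2³/36 = 0.733333 m⁴.
Centre of pressure: y_p = y_c + I_c/(y_c·A) = 3.06667 + 0.733333/(3.06667 × 3.3) = 3.06667 + 0.0724637 = 3.13913 m along the plane.
Vertically, h_p = y_p·sinθ = 3.13913 × 0.666532 = 2.09233 m.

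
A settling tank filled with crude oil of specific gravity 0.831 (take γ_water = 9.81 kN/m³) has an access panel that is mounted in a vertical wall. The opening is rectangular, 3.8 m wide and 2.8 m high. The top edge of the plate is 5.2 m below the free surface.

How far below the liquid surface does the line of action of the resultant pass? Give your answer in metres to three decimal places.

h_p = 6.699 m

γ = 0.831 × 9.81 = 8.15211 kN/m³.
The centroid lies 2.8/2 = 1.4 m below the top edge, so the centroid depth is h_c = 5.2 + 1.4 = 6.6 m.
A = 3.8 × 2.8 = 10.64 m².
Resultant F = γ·h_c·A = 8.15211 × 6.6 × 10.64 = 572.474 kN.
I_c = b·h³/12 = 3.8 × 2.8³/12 = 6.95147 m⁴.
Centre of pressure: y_p = y_c + I_c/(y_c·A) = 6.6 + 6.95147/(6.6 × 10.64) = 6.6 + 0.0989899 = 6.69899 m along the plane.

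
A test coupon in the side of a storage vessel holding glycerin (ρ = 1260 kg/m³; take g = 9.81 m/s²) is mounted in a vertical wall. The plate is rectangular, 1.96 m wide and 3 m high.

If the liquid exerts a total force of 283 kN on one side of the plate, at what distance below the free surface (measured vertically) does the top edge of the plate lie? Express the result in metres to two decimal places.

γ = ρg = 1260 × 9.81 / 1000 = 12.3606 kN/m³.
A = 1.96 × 3 = 5.88 m².
From F = γ·h_c·A, the centroid depth is h_c = 283/(12.3606 × 5.88) = 3.89376 m.
The centroid lies 3/2 = 1.5 m below the top edge, so the top edge sits at h_top = 3.89376 − 1.5 = 2.39376 m below the surface.

d_top ≈ 2.39 m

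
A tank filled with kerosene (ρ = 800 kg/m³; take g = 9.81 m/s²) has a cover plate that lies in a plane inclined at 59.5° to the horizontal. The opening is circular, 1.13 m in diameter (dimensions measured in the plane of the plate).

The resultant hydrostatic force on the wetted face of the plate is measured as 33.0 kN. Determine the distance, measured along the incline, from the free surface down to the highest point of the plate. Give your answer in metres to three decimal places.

y_top ≈ 4.301 m

γ = ρg = 800 × 9.81 / 1000 = 7.848 kN/m³.
A = π(0.565)² = 1.00287 m².
From F = γ·h_c·A, the centroid depth is h_c = 33.0/(7.848 × 1.00287) = 4.19286 m.
Let θ = 59.5° be the plate's angle to the horizontal; measure y along the incline from where the plane meets the free surface. Vertical depth h = y·sinθ with sinθ = 0.861629.
Along the incline, y_c = h_c/sinθ = 4.19286/0.861629 = 4.8662 m.
The centroid is at the centre, 0.565 m below the top of the plate, so the highest point sits at y_top = 4.8662 − 0.565 = 4.3012 m along the incline.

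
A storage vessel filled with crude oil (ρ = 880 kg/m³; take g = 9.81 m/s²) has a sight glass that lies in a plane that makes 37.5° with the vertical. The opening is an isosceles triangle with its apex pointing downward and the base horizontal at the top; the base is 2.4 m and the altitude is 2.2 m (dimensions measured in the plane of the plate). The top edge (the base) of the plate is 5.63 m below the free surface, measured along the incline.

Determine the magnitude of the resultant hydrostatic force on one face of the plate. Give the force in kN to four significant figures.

F ≈ 115.1 kN

γ = ρg = 880 × 9.81 / 1000 = 8.6328 kN/m³.
The plate makes 37.5° with the vertical, i.e. θ = 90° − 37.5° = 52.5° to the horizontal. Measuring y along the incline from the free-surface line, vertical depth h = y·sinθ with sinθ = 0.793353.
With the apex down, the centroid sits h/3 = 2.2/3 = 0.733333 m below the base (the top edge), so y_c = 5.63 + 0.733333 = 6.36333 m and h_c = 6.36333 × 0.793353 = 5.04837 m.
A = ½ × 2.4 × 2.2 = 2.64 m².
Resultant F = γ·h_c·A = 8.6328 × 5.04837 × 2.64 = 115.055 kN.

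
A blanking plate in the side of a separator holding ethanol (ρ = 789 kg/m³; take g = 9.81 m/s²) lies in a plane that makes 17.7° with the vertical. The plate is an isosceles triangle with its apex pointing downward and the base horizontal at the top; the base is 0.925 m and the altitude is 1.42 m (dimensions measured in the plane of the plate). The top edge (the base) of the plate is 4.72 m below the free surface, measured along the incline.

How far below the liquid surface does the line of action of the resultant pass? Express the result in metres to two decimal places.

h_p = 4.97 m

γ = ρg = 789 × 9.81 / 1000 = 7.74009 kN/m³.
The plate makes 17.7° with the vertical, i.e. θ = 90° − 17.7° = 72.3° to the horizontal. Measuring y along the incline from the free-surface line, vertical depth h = y·sinθ with sinθ = 0.952661.
With the apex down, the centroid sits h/3 = 1.42/3 = 0.473333 m below the base (the top edge), so y_c = 4.72 + 0.473333 = 5.19333 m and h_c = 5.19333 × 0.952661 = 4.94748 m.
A = ½ × 0.925 × 1.42 = 0.65675 m².
Resultant F = γ·h_c·A = 7.74009 × 4.94748 × 0.65675 = 25.1495 kN.
I_c = b·h³/36 = 0.925 × 1.42³/36 = 0.0735706 m⁴.
Centre of pressure: y_p = y_c + I_c/(y_c·A) = 5.19333 + 0.0735706/(5.19333 × 0.65675) = 5.19333 + 0.0215704 = 5.2149 m along the plane.
Vertically, h_p = y_p·sinθ = 5.2149 × 0.952661 = 4.96803 m.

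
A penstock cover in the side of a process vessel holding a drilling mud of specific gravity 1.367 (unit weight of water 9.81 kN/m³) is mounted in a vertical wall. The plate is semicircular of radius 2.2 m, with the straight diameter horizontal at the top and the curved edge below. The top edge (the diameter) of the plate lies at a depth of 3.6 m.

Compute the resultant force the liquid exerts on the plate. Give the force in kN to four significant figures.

γ = 1.367 × 9.81 = 13.41027 kN/m³.
The centroid of a semicircle lies 4r/(3π) = 0.933709 m from the diameter, here below the top edge, so the centroid depth is h_c = 3.6 + 0.933709 = 4.53371 m.
A = πr²/2 = π × 2.2²/2 = 7.60265 m².
Resultant F = γ·h_c·A = 13.41027 × 4.53371 × 7.60265 = 462.228 kN.

F ≈ 462.2 kN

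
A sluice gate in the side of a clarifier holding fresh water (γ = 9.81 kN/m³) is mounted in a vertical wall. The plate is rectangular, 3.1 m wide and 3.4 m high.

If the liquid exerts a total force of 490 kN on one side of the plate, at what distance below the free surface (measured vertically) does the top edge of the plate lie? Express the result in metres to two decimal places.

d_top ≈ 3.04 m

γ = 9.81 kN/m³.
A = 3.1 × 3.4 = 10.54 m².
From F = γ·h_c·A, the centroid depth is h_c = 490/(9.81 × 10.54) = 4.739 m.
The centroid lies 3.4/2 = 1.7 m below the top edge, so the top edge sits at h_top = 4.739 − 1.7 = 3.039 m below the surface.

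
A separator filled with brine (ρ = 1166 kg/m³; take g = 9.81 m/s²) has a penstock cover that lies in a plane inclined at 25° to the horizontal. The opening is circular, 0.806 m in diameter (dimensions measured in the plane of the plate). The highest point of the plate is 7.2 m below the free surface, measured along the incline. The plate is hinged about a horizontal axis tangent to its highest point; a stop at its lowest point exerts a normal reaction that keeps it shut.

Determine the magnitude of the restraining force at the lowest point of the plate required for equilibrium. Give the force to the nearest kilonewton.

P ≈ 10 kN

γ = ρg = 1166 × 9.81 / 1000 = 11.43846 kN/m³.
Let θ = 25° be the plate's angle to the horizontal; measure y along the incline from where the plane meets the free surface. Vertical depth h = y·sinθ with sinθ = 0.422618.
The centroid is at the centre, 0.403 m below the top of the plate, so y_c = 7.2 + 0.403 = 7.603 m and h_c = 7.603 × 0.422618 = 3.21316 m.
A = π(0.403)² = 0.510223 m².
Resultant F = γ·h_c·A = 11.43846 × 3.21316 × 0.510223 = 18.7525 kN.
I_c = πr⁴/4 = π × 0.403⁴/4 = 0.0207162 m⁴.
Centre of pressure: y_p = y_c + I_c/(y_c·A) = 7.603 + 0.0207162/(7.603 × 0.510223) = 7.603 + 0.00534029 = 7.60834 m along the plane.
The resultant acts 0.403 + 0.00534029 = 0.40834 m (along the plate) below the hinge at the top edge, so the moment about the hinge is M = F × 0.40834 = 18.7525 × 0.40834 = 7.6574 kN·m.
A normal force at the bottom, 0.806 m from the hinge, must supply this moment: P = 7.6574/0.806 = 9.5005 kN.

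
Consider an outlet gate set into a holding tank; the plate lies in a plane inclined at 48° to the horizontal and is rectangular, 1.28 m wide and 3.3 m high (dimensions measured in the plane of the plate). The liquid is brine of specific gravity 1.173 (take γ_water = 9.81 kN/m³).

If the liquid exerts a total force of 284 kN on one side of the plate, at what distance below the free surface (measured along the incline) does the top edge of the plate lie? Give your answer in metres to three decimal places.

γ = 1.173 × 9.81 = 11.50713 kN/m³.
A = 1.28 × 3.3 = 4.224 m².
From F = γ·h_c·A, the centroid depth is h_c = 284/(11.50713 × 4.224) = 5.84289 m.
Let θ = 48° be the plate's angle to the horizontal; measure y along the incline from where the plane meets the free surface. Vertical depth h = y·sinθ with sinθ = 0.743145.
Along the incline, y_c = h_c/sinθ = 5.84289/0.743145 = 7.86238 m.
The centroid lies 3.3/2 = 1.65 m below the top edge, so the top edge sits at y_top = 7.86238 − 1.65 = 6.21238 m along the incline.

y_top ≈ 6.212 m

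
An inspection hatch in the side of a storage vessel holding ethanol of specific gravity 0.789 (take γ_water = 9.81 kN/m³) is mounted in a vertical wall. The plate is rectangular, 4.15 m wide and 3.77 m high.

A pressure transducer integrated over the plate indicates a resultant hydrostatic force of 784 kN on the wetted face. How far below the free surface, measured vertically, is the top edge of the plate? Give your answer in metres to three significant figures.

d_top ≈ 4.59 m

γ = 0.789 × 9.81 = 7.74009 kN/m³.
A = 4.15 × 3.77 = 15.6455 m².
From F = γ·h_c·A, the centroid depth is h_c = 784/(7.74009 × 15.6455) = 6.47412 m.
The centroid lies 3.77/2 = 1.885 m below the top edge, so the top edge sits at h_top = 6.47412 − 1.885 = 4.58912 m below the surface.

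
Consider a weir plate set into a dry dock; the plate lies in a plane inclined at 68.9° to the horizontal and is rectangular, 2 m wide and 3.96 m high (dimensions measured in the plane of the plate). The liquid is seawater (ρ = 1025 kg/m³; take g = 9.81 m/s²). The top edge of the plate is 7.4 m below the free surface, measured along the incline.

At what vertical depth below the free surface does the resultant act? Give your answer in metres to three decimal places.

γ = ρg = 1025 × 9.81 / 1000 = 10.05525 kN/m³.
Let θ = 68.9° be the plate's angle to the horizontal; measure y along the incline from where the plane meets the free surface. Vertical depth h = y·sinθ with sinθ = 0.932954.
The centroid lies 3.96/2 = 1.98 m below the top edge, so y_c = 7.4 + 1.98 = 9.38 m and h_c = 9.38 × 0.932954 = 8.75111 m.
A = 2 × 3.96 = 7.92 m².
Resultant F = γ·h_c·A = 10.05525 × 8.75111 × 7.92 = 696.917 kN.
I_c = b·h³/12 = 2 × 3.96³/12 = 10.3499 m⁴.
Centre of pressure: y_p = y_c + I_c/(y_c·A) = 9.38 + 10.3499/(9.38 × 7.92) = 9.38 + 0.139318 = 9.51932 m along the plane.
Vertically, h_p = y_p·sinθ = 9.51932 × 0.932954 = 8.88109 m.

h_p = 8.881 m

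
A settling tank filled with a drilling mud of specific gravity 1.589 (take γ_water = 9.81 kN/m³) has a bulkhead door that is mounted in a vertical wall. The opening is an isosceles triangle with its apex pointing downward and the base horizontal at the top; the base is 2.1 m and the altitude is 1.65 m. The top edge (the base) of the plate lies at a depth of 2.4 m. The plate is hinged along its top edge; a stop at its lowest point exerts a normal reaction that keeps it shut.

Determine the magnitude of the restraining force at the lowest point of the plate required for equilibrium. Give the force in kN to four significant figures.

γ = 1.589 × 9.81 = 15.58809 kN/m³.
With the apex down, the centroid sits h/3 = 1.65/3 = 0.55 m below the base (the top edge), so the centroid depth is h_c = 2.4 + 0.55 = 2.95 m.
A = ½ × 2.1 × 1.65 = 1.7325 m².
Resultant F = γ·h_c·A = 15.58809 × 2.95 × 1.7325 = 79.6688 kN.
I_c = b·h³/36 = 2.1 × 1.65³/36 = 0.262041 m⁴.
Centre of pressure: y_p = y_c + I_c/(y_c·A) = 2.95 + 0.262041/(2.95 × 1.7325) = 2.95 + 0.0512713 = 3.00127 m along the plane.
The resultant acts 0.55 + 0.0512713 = 0.601271 m (along the plate) below the hinge at the top edge, so the moment about the hinge is M = F × 0.601271 = 79.6688 × 0.601271 = 47.9025 kN·m.
A normal force at the bottom, 1.65 m from the hinge, must supply this moment: P = 47.9025/1.65 = 29.0318 kN.

P ≈ 29.03 kN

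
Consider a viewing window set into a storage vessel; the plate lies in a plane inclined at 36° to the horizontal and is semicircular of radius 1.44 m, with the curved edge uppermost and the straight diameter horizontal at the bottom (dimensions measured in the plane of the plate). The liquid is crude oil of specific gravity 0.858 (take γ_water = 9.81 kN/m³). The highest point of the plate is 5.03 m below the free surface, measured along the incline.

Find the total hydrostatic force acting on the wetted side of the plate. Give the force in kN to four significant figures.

γ = 0.858 × 9.81 = 8.41698 kN/m³.
Let θ = 36° be the plate's angle to the horizontal; measure y along the incline from where the plane meets the free surface. Vertical depth h = y·sinθ with sinθ = 0.587785.
The centroid lies 4r/(3π) = 0.611155 m above the diameter, so r − 4r/(3π) = 1.44 − 0.611155 = 0.828845 m below the topmost point, so y_c = 5.03 + 0.828845 = 5.85885 m and h_c = 5.85885 × 0.587785 = 3.44374 m.
A = πr²/2 = π × 1.44²/2 = 3.2572 m².
Resultant F = γ·h_c·A = 8.41698 × 3.44374 × 3.2572 = 94.4128 kN.

F ≈ 94.41 kN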